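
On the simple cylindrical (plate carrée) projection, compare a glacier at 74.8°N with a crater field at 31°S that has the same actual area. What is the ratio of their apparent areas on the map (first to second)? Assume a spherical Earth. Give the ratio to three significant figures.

Plate carrée maps x = Rλ, y = Rφ. The meridian scale is h = 1 and the parallel scale is k = 1/cos φ = sec φ.
Areal scale at 74.8°: h·k = 1.000 × 3.814 = 3.814.
Areal scale at 31°: h·k = 1.000 × 1.167 = 1.167.
Ratio = 3.814/1.167 ≈ 3.27.

3.27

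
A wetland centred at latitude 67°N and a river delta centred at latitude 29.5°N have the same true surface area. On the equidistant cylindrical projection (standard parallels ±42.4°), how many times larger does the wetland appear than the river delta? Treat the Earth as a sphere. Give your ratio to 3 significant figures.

2.23

With standard parallel φ₀ = 42.4°, the equirectangular projection gives x = Rλ cos φ₀, y = Rφ, so h = 1 and k = cos 42.4° / cos φ.
Areal scale at 67°: h·k = 1.000 × 1.890 = 1.890.
Areal scale at 29.5°: h·k = 1.000 × 0.8485 = 0.8485.
Ratio = 1.890/0.8485 ≈ 2.23.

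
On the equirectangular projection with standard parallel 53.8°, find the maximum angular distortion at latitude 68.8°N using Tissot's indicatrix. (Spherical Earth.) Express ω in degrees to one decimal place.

In the equirectangular projection with standard parallel φ₀ = 53.8° (x = Rλ cos φ₀, y = Rφ), meridians are true-scale (h = 1) and the parallel scale is k = cos φ₀ / cos φ.
At 68.8°: h = 1.000, k = 1.633; principal scales a = 1.633, b = 1.000.
sin(ω/2) = (a − b)/(a + b) = 0.6332/2.633 = 0.2405, so ω = 2 arcsin(0.2405) ≈ 27.8°.

27.8°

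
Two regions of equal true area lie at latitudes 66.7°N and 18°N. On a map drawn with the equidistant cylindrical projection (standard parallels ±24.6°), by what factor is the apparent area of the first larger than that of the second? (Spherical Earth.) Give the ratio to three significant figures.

2.40

In the equirectangular projection with standard parallel φ₀ = 24.6° (x = Rλ cos φ₀, y = Rφ), meridians are true-scale (h = 1) and the parallel scale is k = cos φ₀ / cos φ.
Areal scale at 66.7°: h·k = 1.000 × 2.299 = 2.299.
Areal scale at 18°: h·k = 1.000 × 0.9560 = 0.9560.
Ratio = 2.299/0.9560 ≈ 2.40.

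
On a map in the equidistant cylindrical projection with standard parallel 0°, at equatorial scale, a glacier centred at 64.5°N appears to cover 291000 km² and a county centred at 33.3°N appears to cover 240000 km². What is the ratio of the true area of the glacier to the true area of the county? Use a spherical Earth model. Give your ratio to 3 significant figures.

On the plate carrée, areal scale = h·k = 1 × sec φ, so true area = apparent × cos φ.
True area of glacier: 291000 × cos(64.5°) = 291000 × 0.4305 = 125300 km².
True area of county: 240000 × cos(33.3°) = 240000 × 0.8358 = 200600 km².
Ratio = 125300 / 200600 ≈ 0.625.

0.625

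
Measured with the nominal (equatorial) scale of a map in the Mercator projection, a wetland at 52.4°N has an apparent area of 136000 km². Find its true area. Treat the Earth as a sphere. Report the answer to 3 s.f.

50600 km²

The Mercator projection is conformal; its linear scale factor is the same in every direction and equals sec φ = 1/cos φ.
Areal scale = k² = sec²φ = 1/cos²(52.4°) = 1/0.6101² = 2.686.
True area = apparent / (areal scale) = 136000 / 2.686 ≈ 50600 km².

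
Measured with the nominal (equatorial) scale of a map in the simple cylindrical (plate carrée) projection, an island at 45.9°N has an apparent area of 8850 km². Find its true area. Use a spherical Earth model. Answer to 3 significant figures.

6160 km²

Plate carrée maps x = Rλ, y = Rφ. The meridian scale is h = 1 and the parallel scale is k = 1/cos φ = sec φ.
Areal scale = h·k = 1 × sec φ; at 45.9°, h = 1.000, k = 1.437, so h·k = 1.437.
True area = apparent / (areal scale) = 8850 / 1.437 ≈ 6160 km².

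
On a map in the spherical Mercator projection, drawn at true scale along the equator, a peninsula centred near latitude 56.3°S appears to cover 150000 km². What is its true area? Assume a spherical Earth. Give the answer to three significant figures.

46200 km²

For Mercator, h = k = sec φ (a conformal cylindrical projection has a single point scale, 1/cos φ).
Areal scale = k² = sec²φ = 1/cos²(56.3°) = 1/0.5548² = 3.248.
True area = apparent / (areal scale) = 150000 / 3.248 ≈ 46200 km².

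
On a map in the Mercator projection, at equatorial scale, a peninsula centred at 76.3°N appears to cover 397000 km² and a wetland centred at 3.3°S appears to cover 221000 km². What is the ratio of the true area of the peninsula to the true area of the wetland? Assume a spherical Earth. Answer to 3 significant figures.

0.101

Mercator's areal exaggeration is sec²φ; hence true area = (apparent area) · cos²φ.
True area of peninsula: 397000 × cos²(76.3°) = 397000 × 0.05609 = 22270 km².
True area of wetland: 221000 × cos²(3.3°) = 221000 × 0.9967 = 220300 km².
Ratio = 22270 / 220300 ≈ 0.101.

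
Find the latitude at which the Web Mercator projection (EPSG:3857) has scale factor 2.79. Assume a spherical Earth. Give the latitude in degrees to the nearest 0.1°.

Mercator scale is k = sec φ = 1/cos φ.
1/cos φ = 2.79  ⇒  cos φ = 0.3584  ⇒  φ = arccos(0.3584) ≈ 69.0°.

69.0°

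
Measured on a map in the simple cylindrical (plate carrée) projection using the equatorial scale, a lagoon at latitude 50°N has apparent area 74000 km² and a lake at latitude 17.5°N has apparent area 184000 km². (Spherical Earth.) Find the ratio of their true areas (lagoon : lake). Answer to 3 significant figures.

On the plate carrée, areal scale = h·k = 1 × sec φ, so true area = apparent × cos φ.
True area of lagoon: 74000 × cos(50°) = 74000 × 0.6428 = 47570 km².
True area of lake: 184000 × cos(17.5°) = 184000 × 0.9537 = 175500 km².
Ratio = 47570 / 175500 ≈ 0.271.

0.271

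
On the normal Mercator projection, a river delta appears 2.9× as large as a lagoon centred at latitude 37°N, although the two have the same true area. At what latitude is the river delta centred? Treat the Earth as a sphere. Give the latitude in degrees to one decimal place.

62.0°

Mercator areal scale is sec²φ, so apparent-area ratio = sec²φ₁ / sec²φ₂ = cos²φ₂ / cos²φ₁.
cos²φ₂ / cos²φ₁ = 2.9  ⇒  cos φ₁ = cos 37° / √2.9 = 0.7986/1.703 = 0.4690.
φ₁ = arccos(0.4690) ≈ 62.0°.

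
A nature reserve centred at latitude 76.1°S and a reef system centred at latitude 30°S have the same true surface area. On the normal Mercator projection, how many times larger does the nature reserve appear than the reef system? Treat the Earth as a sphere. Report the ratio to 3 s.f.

Mercator is conformal with k = sec φ, so areal scale = k² = sec²φ.
At 76.1°: sec²(76.1°) = 1/0.2402² = 17.33.
At 30°: sec²(30°) = 1/0.8660² = 1.333.
Ratio = 17.33/1.333 = cos²(30°)/cos²(76.1°) ≈ 13.0.

13.0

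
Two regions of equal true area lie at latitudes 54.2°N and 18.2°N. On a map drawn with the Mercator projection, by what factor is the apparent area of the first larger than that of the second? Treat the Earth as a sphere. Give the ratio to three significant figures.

2.64

On Mercator, area is exaggerated by sec²φ = 1/cos²φ.
At 54.2°: sec²(54.2°) = 1/0.5850² = 2.922.
At 18.2°: sec²(18.2°) = 1/0.9500² = 1.108.
Ratio = 2.922/1.108 = cos²(18.2°)/cos²(54.2°) ≈ 2.64.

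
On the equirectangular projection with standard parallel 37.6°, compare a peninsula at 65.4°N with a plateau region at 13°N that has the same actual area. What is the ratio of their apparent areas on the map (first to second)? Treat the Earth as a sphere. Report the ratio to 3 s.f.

2.34

In the equirectangular projection with standard parallel φ₀ = 37.6° (x = Rλ cos φ₀, y = Rφ), meridians are true-scale (h = 1) and the parallel scale is k = cos φ₀ / cos φ.
Areal scale at 65.4°: h·k = 1.000 × 1.903 = 1.903.
Areal scale at 13°: h·k = 1.000 × 0.8131 = 0.8131.
Ratio = 1.903/0.8131 ≈ 2.34.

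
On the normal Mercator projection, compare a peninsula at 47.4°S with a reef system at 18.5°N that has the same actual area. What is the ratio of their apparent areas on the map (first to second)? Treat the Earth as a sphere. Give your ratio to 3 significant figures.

1.96

On Mercator, area is exaggerated by sec²φ = 1/cos²φ.
At 47.4°: sec²(47.4°) = 1/0.6769² = 2.183.
At 18.5°: sec²(18.5°) = 1/0.9483² = 1.112.
Ratio = 2.183/1.112 = cos²(18.5°)/cos²(47.4°) ≈ 1.96.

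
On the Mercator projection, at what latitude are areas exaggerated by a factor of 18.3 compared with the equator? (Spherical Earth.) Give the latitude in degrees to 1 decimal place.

Mercator areal scale is sec²φ.
sec²φ = 18.3  ⇒  cos²φ = 0.05464  ⇒  cos φ = 0.2338.
φ = arccos(0.2338) ≈ 76.5°.

76.5°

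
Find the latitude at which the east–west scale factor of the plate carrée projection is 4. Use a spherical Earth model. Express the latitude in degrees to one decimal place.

Plate carrée: h = 1, k = sec φ along parallels.
sec φ = 4  ⇒  cos φ = 0.2500  ⇒  φ ≈ 75.5°.

75.5°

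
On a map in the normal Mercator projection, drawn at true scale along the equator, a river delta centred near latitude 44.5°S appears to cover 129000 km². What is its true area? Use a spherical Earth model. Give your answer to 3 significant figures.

65600 km²

Mercator is conformal, so the point scale is isotropic: h = k = sec φ = 1/cos φ.
Areal scale = k² = sec²φ = 1/cos²(44.5°) = 1/0.7133² = 1.966.
True area = apparent / (areal scale) = 129000 / 1.966 ≈ 65600 km².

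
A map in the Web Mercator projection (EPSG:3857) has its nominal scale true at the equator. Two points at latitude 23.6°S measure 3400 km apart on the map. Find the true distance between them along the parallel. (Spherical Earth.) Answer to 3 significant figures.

3120 km

The Mercator projection is conformal; its linear scale factor is the same in every direction and equals sec φ = 1/cos φ.
Along the parallel at 23.6°, map distances are exaggerated by k = sec 23.6° = 1.091.
True distance = 3400 / 1.091 = 3400 × cos 23.6° ≈ 3120 km.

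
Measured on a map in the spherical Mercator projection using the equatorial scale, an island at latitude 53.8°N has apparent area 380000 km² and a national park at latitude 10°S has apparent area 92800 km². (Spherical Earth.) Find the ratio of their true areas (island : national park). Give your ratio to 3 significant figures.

Mercator's areal exaggeration is sec²φ; hence true area = (apparent area) · cos²φ.
True area of island: 380000 × cos²(53.8°) = 380000 × 0.3488 = 132500 km².
True area of national park: 92800 × cos²(10°) = 92800 × 0.9698 = 90000 km².
Ratio = 132500 / 90000 ≈ 1.47.

1.47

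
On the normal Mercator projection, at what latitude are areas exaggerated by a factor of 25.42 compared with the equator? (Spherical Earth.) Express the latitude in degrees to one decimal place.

Mercator areal scale is sec²φ.
sec²φ = 25.42  ⇒  cos²φ = 0.03934  ⇒  cos φ = 0.1983.
φ = arccos(0.1983) ≈ 78.6°.

78.6°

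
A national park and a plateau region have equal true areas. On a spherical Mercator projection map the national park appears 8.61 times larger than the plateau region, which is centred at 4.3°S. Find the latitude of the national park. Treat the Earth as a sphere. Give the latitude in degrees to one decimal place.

70.1°

For equal true areas on Mercator, apparent areas scale as sec²φ, so the ratio is cos²φ₂ / cos²φ₁.
cos²φ₂ / cos²φ₁ = 8.61  ⇒  cos φ₁ = cos 4.3° / √8.61 = 0.9972/2.934 = 0.3398.
φ₁ = arccos(0.3398) ≈ 70.1°.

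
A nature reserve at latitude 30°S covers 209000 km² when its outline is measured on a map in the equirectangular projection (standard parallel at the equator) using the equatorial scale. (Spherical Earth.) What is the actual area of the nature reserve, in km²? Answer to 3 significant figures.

For the equirectangular projection with φ₀ = 0 (plate carrée), h = 1 along meridians and k = sec φ along parallels.
Areal scale = h·k = 1 × sec φ; at 30°, h = 1.000, k = 1.155, so h·k = 1.155.
True area = apparent / (areal scale) = 209000 / 1.155 ≈ 181000 km².

181000 km²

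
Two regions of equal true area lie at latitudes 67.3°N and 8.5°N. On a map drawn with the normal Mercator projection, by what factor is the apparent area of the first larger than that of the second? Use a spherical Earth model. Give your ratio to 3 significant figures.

6.57

Mercator areal scale is sec²φ.
At 67.3°: sec²(67.3°) = 1/0.3859² = 6.715.
At 8.5°: sec²(8.5°) = 1/0.9890² = 1.022.
Ratio = 6.715/1.022 = cos²(8.5°)/cos²(67.3°) ≈ 6.57.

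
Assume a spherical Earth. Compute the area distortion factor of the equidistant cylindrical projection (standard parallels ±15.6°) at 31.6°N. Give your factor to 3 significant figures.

1.13

With standard parallel φ₀ = 15.6°, the equirectangular projection gives x = Rλ cos φ₀, y = Rφ, so h = 1 and k = cos 15.6° / cos φ.
Areal scale = h·k = 1 × cos φ₀ / cos φ; at 31.6°, h = 1.000, k = 1.131, so h·k = 1.131.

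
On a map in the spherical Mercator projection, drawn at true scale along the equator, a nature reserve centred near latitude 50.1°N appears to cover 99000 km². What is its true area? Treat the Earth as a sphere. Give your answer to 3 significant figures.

40700 km²

Mercator is conformal, so the point scale is isotropic: h = k = sec φ = 1/cos φ.
Areal scale = k² = sec²φ = 1/cos²(50.1°) = 1/0.6414² = 2.430.
True area = apparent / (areal scale) = 99000 / 2.430 ≈ 40700 km².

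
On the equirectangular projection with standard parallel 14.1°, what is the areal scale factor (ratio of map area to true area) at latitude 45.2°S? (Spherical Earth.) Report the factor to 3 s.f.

With standard parallel φ₀ = 14.1°, the equirectangular projection gives x = Rλ cos φ₀, y = Rφ, so h = 1 and k = cos 14.1° / cos φ.
Areal scale = h·k = 1 × cos φ₀ / cos φ; at 45.2°, h = 1.000, k = 1.376, so h·k = 1.376.

1.38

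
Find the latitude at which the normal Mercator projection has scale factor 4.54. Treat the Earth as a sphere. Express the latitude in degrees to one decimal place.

77.3°

Mercator scale is k = sec φ = 1/cos φ.
1/cos φ = 4.54  ⇒  cos φ = 0.2203  ⇒  φ = arccos(0.2203) ≈ 77.3°.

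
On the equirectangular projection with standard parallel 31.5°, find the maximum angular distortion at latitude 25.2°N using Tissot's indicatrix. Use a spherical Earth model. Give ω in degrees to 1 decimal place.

3.4°

In the equirectangular projection with standard parallel φ₀ = 31.5° (x = Rλ cos φ₀, y = Rφ), meridians are true-scale (h = 1) and the parallel scale is k = cos φ₀ / cos φ.
At 25.2°: h = 1.000, k = 0.9423; principal scales a = 1.000, b = 0.9423.
sin(ω/2) = (a − b)/(a + b) = 0.05768/1.942 = 0.02969, so ω = 2 arcsin(0.02969) ≈ 3.4°.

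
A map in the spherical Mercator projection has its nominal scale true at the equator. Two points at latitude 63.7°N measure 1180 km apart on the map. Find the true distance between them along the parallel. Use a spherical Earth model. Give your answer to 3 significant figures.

523 km

Mercator is conformal, so the point scale is isotropic: h = k = sec φ = 1/cos φ.
Along the parallel at 63.7°, map distances are exaggerated by k = sec 63.7° = 2.257.
True distance = 1180 / 2.257 = 1180 × cos 63.7° ≈ 523 km.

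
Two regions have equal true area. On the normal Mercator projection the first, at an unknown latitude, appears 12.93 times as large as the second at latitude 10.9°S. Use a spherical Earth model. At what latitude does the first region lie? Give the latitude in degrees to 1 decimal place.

On Mercator, (apparent₁)/(apparent₂) = sec²φ₁ / sec²φ₂ when true areas are equal.
cos²φ₂ / cos²φ₁ = 12.93  ⇒  cos φ₁ = cos 10.9° / √12.93 = 0.9820/3.596 = 0.2731.
φ₁ = arccos(0.2731) ≈ 74.2°.

74.2°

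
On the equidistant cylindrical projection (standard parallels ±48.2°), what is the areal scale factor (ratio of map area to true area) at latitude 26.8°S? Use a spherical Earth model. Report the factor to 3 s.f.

In the equirectangular projection with standard parallel φ₀ = 48.2° (x = Rλ cos φ₀, y = Rφ), meridians are true-scale (h = 1) and the parallel scale is k = cos φ₀ / cos φ.
Areal scale = h·k = 1 × cos φ₀ / cos φ; at 26.8°, h = 1.000, k = 0.7467, so h·k = 0.7467.

0.747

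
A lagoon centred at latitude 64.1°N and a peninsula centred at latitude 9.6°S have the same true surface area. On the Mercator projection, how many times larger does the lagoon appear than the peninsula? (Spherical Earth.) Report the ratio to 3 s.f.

5.10

Mercator areal scale is sec²φ.
At 64.1°: sec²(64.1°) = 1/0.4368² = 5.241.
At 9.6°: sec²(9.6°) = 1/0.9860² = 1.029.
Ratio = 5.241/1.029 = cos²(9.6°)/cos²(64.1°) ≈ 5.10.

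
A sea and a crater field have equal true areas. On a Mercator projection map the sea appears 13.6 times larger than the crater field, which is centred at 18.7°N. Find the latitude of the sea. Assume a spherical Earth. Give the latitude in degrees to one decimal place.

75.1°

On Mercator, (apparent₁)/(apparent₂) = sec²φ₁ / sec²φ₂ when true areas are equal.
cos²φ₂ / cos²φ₁ = 13.6  ⇒  cos φ₁ = cos 18.7° / √13.6 = 0.9472/3.688 = 0.2568.
φ₁ = arccos(0.2568) ≈ 75.1°.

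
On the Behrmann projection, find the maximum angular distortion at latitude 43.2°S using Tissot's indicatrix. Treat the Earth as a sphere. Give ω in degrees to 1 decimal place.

The Behrmann projection is cylindrical equal-area with φ₀ = 30°. For cylindrical equal-area with standard parallel φ₀, h = cos φ / cos φ₀ and k = cos φ₀ / cos φ, so h·k = 1.
At 43.2°: h = 0.8417, k = 1.188; principal scales a = 1.188, b = 0.8417.
sin(ω/2) = (a − b)/(a + b) = 0.3463/2.030 = 0.1706, so ω = 2 arcsin(0.1706) ≈ 19.6°.

19.6°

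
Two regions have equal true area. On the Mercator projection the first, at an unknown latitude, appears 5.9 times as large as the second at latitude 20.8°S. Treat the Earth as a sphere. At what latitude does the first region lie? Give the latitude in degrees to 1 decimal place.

67.4°

Mercator areal scale is sec²φ, so apparent-area ratio = sec²φ₁ / sec²φ₂ = cos²φ₂ / cos²φ₁.
cos²φ₂ / cos²φ₁ = 5.9  ⇒  cos φ₁ = cos 20.8° / √5.9 = 0.9348/2.429 = 0.3849.
φ₁ = arccos(0.3849) ≈ 67.4°.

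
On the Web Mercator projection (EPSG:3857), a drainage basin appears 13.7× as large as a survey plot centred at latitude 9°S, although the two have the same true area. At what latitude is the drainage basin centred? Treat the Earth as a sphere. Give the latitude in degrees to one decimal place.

74.5°

For equal true areas on Mercator, apparent areas scale as sec²φ, so the ratio is cos²φ₂ / cos²φ₁.
cos²φ₂ / cos²φ₁ = 13.7  ⇒  cos φ₁ = cos 9° / √13.7 = 0.9877/3.701 = 0.2668.
φ₁ = arccos(0.2668) ≈ 74.5°.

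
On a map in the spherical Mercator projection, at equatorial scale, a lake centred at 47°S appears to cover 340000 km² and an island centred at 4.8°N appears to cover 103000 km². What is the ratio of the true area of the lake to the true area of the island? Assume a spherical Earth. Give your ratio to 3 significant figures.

1.55

Since Mercator area scale is 1/cos²φ, the true area equals the apparent area multiplied by cos²φ.
True area of lake: 340000 × cos²(47°) = 340000 × 0.4651 = 158100 km².
True area of island: 103000 × cos²(4.8°) = 103000 × 0.9930 = 102300 km².
Ratio = 158100 / 102300 ≈ 1.55.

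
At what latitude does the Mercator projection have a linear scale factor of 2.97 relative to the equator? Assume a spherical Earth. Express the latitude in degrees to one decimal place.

Mercator scale is k = sec φ = 1/cos φ.
1/cos φ = 2.97  ⇒  cos φ = 0.3367  ⇒  φ = arccos(0.3367) ≈ 70.3°.

70.3°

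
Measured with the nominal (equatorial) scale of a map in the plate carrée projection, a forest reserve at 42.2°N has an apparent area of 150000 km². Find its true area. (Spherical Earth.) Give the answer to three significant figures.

111000 km²

Plate carrée maps x = Rλ, y = Rφ. The meridian scale is h = 1 and the parallel scale is k = 1/cos φ = sec φ.
Areal scale = h·k = 1 × sec φ; at 42.2°, h = 1.000, k = 1.350, so h·k = 1.350.
True area = apparent / (areal scale) = 150000 / 1.350 ≈ 111000 km².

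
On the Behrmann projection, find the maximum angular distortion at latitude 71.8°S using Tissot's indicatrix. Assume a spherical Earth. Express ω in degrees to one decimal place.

The Behrmann projection is cylindrical equal-area with φ₀ = 30°. Cylindrical equal-area (φ₀ = 30°): h = cos φ / cos 30° along meridians, k = cos 30° / cos φ along parallels; h·k = 1.
At 71.8°: h = 0.3607, k = 2.773; principal scales a = 2.773, b = 0.3607.
sin(ω/2) = (a − b)/(a + b) = 2.412/3.133 = 0.7698, so ω = 2 arcsin(0.7698) ≈ 100.7°.

100.7°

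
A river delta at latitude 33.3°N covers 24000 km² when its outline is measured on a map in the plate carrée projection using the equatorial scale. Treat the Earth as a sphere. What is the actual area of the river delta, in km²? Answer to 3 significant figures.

Plate carrée maps x = Rλ, y = Rφ. The meridian scale is h = 1 and the parallel scale is k = 1/cos φ = sec φ.
Areal scale = h·k = 1 × sec φ; at 33.3°, h = 1.000, k = 1.196, so h·k = 1.196.
True area = apparent / (areal scale) = 24000 / 1.196 ≈ 20100 km².

20100 km²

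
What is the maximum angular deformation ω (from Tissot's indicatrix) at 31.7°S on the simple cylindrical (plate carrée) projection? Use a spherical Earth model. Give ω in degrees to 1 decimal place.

In the plate carrée (x = Rλ, y = Rφ), meridians are true-scale (h = 1) and parallels are stretched by k = sec φ.
At 31.7°: h = 1.000, k = 1.175; principal scales a = 1.175, b = 1.000.
sin(ω/2) = (a − b)/(a + b) = 0.1753/2.175 = 0.08061, so ω = 2 arcsin(0.08061) ≈ 9.2°.

9.2°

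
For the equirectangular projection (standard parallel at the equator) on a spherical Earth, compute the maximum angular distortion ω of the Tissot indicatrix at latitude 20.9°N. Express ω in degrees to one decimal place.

Plate carrée maps x = Rλ, y = Rφ. The meridian scale is h = 1 and the parallel scale is k = 1/cos φ = sec φ.
At 20.9°: h = 1.000, k = 1.070; principal scales a = 1.070, b = 1.000.
sin(ω/2) = (a − b)/(a + b) = 0.07043/2.070 = 0.03402, so ω = 2 arcsin(0.03402) ≈ 3.9°.

3.9°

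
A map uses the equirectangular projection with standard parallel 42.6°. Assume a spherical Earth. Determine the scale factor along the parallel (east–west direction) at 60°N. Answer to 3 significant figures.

1.47

The equidistant cylindrical projection with φ₀ = 42.6° has h = 1 (meridians true) and k = cos φ₀ / cos φ along parallels.
k = cos 42.6° / cos 60° = 0.7361/0.5000 = 1.472.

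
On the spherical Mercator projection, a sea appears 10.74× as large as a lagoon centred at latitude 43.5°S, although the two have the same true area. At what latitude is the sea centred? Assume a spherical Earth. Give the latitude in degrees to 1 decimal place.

On Mercator, (apparent₁)/(apparent₂) = sec²φ₁ / sec²φ₂ when true areas are equal.
cos²φ₂ / cos²φ₁ = 10.74  ⇒  cos φ₁ = cos 43.5° / √10.74 = 0.7254/3.277 = 0.2213.
φ₁ = arccos(0.2213) ≈ 77.2°.

77.2°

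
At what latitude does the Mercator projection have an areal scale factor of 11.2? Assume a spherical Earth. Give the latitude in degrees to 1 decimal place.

72.6°

Mercator areal scale is sec²φ.
sec²φ = 11.2  ⇒  cos²φ = 0.08929  ⇒  cos φ = 0.2988.
φ = arccos(0.2988) ≈ 72.6°.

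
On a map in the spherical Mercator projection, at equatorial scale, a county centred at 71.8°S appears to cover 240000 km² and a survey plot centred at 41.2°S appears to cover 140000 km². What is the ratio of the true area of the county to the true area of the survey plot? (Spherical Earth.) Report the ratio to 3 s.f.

On Mercator the areal scale is sec²φ, so true area = apparent × cos²φ.
True area of county: 240000 × cos²(71.8°) = 240000 × 0.09755 = 23410 km².
True area of survey plot: 140000 × cos²(41.2°) = 140000 × 0.5661 = 79260 km².
Ratio = 23410 / 79260 ≈ 0.295.

0.295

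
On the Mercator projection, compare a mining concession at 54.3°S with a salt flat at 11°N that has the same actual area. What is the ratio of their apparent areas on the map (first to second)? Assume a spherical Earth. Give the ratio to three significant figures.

2.83

Mercator areal scale is sec²φ.
At 54.3°: sec²(54.3°) = 1/0.5835² = 2.937.
At 11°: sec²(11°) = 1/0.9816² = 1.038.
Ratio = 2.937/1.038 = cos²(11°)/cos²(54.3°) ≈ 2.83.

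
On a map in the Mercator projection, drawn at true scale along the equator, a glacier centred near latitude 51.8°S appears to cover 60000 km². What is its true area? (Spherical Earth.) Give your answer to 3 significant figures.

For Mercator, h = k = sec φ (a conformal cylindrical projection has a single point scale, 1/cos φ).
Areal scale = k² = sec²φ = 1/cos²(51.8°) = 1/0.6184² = 2.615.
True area = apparent / (areal scale) = 60000 / 2.615 ≈ 22900 km².

22900 km²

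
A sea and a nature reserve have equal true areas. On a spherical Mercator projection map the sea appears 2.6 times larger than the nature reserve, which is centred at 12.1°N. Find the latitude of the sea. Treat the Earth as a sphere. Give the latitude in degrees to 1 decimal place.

On Mercator, (apparent₁)/(apparent₂) = sec²φ₁ / sec²φ₂ when true areas are equal.
cos²φ₂ / cos²φ₁ = 2.6  ⇒  cos φ₁ = cos 12.1° / √2.6 = 0.9778/1.612 = 0.6064.
φ₁ = arccos(0.6064) ≈ 52.7°.

52.7°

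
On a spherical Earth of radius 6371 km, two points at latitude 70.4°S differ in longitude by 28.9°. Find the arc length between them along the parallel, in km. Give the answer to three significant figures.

Arc length along a parallel = R cos φ · Δλ (with Δλ in radians).
= 6371 × cos 70.4° × (28.9° × π/180) = 6371 × 0.3355 × 0.5044 ≈ 1080 km.

1080 km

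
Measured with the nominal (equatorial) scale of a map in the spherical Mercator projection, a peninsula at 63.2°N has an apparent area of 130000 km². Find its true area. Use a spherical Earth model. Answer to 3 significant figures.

The Mercator projection is conformal; its linear scale factor is the same in every direction and equals sec φ = 1/cos φ.
Areal scale = k² = sec²φ = 1/cos²(63.2°) = 1/0.4509² = 4.919.
True area = apparent / (areal scale) = 130000 / 4.919 ≈ 26400 km².

26400 km²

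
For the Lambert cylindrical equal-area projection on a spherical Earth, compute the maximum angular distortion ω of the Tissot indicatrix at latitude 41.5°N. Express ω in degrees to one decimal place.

The Lambert cylindrical equal-area projection is the cylindrical equal-area projection with its standard parallel at the equator (φ₀ = 0). A cylindrical equal-area projection with standard parallel φ₀ has meridian scale h = cos φ / cos φ₀ and parallel scale k = cos φ₀ / cos φ (so areas are preserved, h·k = 1).
At 41.5°: h = 0.7490, k = 1.335; principal scales a = 1.335, b = 0.7490.
sin(ω/2) = (a − b)/(a + b) = 0.5862/2.084 = 0.2813, so ω = 2 arcsin(0.2813) ≈ 32.7°.

32.7°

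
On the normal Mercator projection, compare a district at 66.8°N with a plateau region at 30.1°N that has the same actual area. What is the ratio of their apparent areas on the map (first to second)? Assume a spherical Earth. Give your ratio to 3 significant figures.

4.82

On Mercator, area is exaggerated by sec²φ = 1/cos²φ.
At 66.8°: sec²(66.8°) = 1/0.3939² = 6.444.
At 30.1°: sec²(30.1°) = 1/0.8652² = 1.336.
Ratio = 6.444/1.336 = cos²(30.1°)/cos²(66.8°) ≈ 4.82.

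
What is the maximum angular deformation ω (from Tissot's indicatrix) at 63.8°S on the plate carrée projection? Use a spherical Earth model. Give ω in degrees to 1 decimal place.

In the plate carrée (x = Rλ, y = Rφ), meridians are true-scale (h = 1) and parallels are stretched by k = sec φ.
At 63.8°: h = 1.000, k = 2.265; principal scales a = 2.265, b = 1.000.
sin(ω/2) = (a − b)/(a + b) = 1.265/3.265 = 0.3874, so ω = 2 arcsin(0.3874) ≈ 45.6°.

45.6°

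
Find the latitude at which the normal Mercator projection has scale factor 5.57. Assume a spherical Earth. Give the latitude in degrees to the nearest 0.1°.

79.7°

Mercator scale is k = sec φ = 1/cos φ.
1/cos φ = 5.57  ⇒  cos φ = 0.1795  ⇒  φ = arccos(0.1795) ≈ 79.7°.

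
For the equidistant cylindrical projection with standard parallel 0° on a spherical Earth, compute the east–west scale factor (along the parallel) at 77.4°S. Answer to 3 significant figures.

For the equirectangular projection with φ₀ = 0 (plate carrée), h = 1 along meridians and k = sec φ along parallels.
k = 1/cos 77.4° = 1/0.2181 = 4.584.

4.58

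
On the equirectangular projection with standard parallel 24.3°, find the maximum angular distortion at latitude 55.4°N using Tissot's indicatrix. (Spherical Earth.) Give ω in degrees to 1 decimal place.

26.9°

In the equirectangular projection with standard parallel φ₀ = 24.3° (x = Rλ cos φ₀, y = Rφ), meridians are true-scale (h = 1) and the parallel scale is k = cos φ₀ / cos φ.
At 55.4°: h = 1.000, k = 1.605; principal scales a = 1.605, b = 1.000.
sin(ω/2) = (a − b)/(a + b) = 0.6050/2.605 = 0.2323, so ω = 2 arcsin(0.2323) ≈ 26.9°.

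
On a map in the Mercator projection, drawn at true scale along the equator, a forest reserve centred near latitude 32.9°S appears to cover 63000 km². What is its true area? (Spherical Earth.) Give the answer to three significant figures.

44400 km²

For Mercator, h = k = sec φ (a conformal cylindrical projection has a single point scale, 1/cos φ).
Areal scale = k² = sec²φ = 1/cos²(32.9°) = 1/0.8396² = 1.419.
True area = apparent / (areal scale) = 63000 / 1.419 ≈ 44400 km².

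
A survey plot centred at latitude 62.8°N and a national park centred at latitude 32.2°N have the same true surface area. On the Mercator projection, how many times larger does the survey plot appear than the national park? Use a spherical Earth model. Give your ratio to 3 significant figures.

3.43

On Mercator, area is exaggerated by sec²φ = 1/cos²φ.
At 62.8°: sec²(62.8°) = 1/0.4571² = 4.786.
At 32.2°: sec²(32.2°) = 1/0.8462² = 1.397.
Ratio = 4.786/1.397 = cos²(32.2°)/cos²(62.8°) ≈ 3.43.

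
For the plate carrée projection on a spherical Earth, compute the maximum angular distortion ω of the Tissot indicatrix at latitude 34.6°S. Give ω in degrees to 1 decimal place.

For the equirectangular projection with φ₀ = 0 (plate carrée), h = 1 along meridians and k = sec φ along parallels.
At 34.6°: h = 1.000, k = 1.215; principal scales a = 1.215, b = 1.000.
sin(ω/2) = (a − b)/(a + b) = 0.2149/2.215 = 0.09701, so ω = 2 arcsin(0.09701) ≈ 11.1°.

11.1°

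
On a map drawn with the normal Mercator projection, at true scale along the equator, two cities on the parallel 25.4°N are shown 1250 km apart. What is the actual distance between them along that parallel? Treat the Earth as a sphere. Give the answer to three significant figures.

1130 km

The Mercator projection is conformal; its linear scale factor is the same in every direction and equals sec φ = 1/cos φ.
Along the parallel at 25.4°, map distances are exaggerated by k = sec 25.4° = 1.107.
True distance = 1250 / 1.107 = 1250 × cos 25.4° ≈ 1130 km.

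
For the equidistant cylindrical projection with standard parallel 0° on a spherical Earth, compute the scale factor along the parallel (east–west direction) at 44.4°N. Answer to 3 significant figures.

In the plate carrée (x = Rλ, y = Rφ), meridians are true-scale (h = 1) and parallels are stretched by k = sec φ.
k = 1/cos 44.4° = 1/0.7145 = 1.400.

1.40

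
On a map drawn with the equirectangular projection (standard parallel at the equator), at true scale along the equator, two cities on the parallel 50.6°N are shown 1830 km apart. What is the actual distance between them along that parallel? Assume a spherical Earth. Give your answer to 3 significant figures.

For the equirectangular projection with φ₀ = 0 (plate carrée), h = 1 along meridians and k = sec φ along parallels.
Along the parallel at 50.6°, map distances are exaggerated by k = sec 50.6° = 1.575.
True distance = 1830 / 1.575 = 1830 × cos 50.6° ≈ 1160 km.

1160 km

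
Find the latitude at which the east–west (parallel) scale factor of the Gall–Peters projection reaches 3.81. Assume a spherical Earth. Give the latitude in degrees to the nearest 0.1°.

79.3°

The Gall–Peters projection is cylindrical equal-area with φ₀ = 45°. Cylindrical equal-area (φ₀ = 45°): h = cos φ / cos 45° along meridians, k = cos 45° / cos φ along parallels; h·k = 1.
k = cos φ₀ / cos φ = 3.81  ⇒  cos φ = cos 45° / 3.81 = 0.1856.
φ = arccos(0.1856) ≈ 79.3°.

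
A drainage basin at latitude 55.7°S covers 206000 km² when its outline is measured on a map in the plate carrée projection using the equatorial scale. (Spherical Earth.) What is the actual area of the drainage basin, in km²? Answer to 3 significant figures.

Plate carrée maps x = Rλ, y = Rφ. The meridian scale is h = 1 and the parallel scale is k = 1/cos φ = sec φ.
Areal scale = h·k = 1 × sec φ; at 55.7°, h = 1.000, k = 1.775, so h·k = 1.775.
True area = apparent / (areal scale) = 206000 / 1.775 ≈ 116000 km².

116000 km²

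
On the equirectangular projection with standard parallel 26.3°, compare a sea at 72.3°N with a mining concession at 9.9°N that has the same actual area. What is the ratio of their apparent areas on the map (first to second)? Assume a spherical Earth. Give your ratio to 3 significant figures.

3.24

In the equirectangular projection with standard parallel φ₀ = 26.3° (x = Rλ cos φ₀, y = Rφ), meridians are true-scale (h = 1) and the parallel scale is k = cos φ₀ / cos φ.
Areal scale at 72.3°: h·k = 1.000 × 2.949 = 2.949.
Areal scale at 9.9°: h·k = 1.000 × 0.9100 = 0.9100.
Ratio = 2.949/0.9100 ≈ 3.24.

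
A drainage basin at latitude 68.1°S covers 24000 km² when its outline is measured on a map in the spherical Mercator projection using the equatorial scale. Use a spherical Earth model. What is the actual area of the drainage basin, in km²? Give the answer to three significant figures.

3340 km²

The Mercator projection is conformal; its linear scale factor is the same in every direction and equals sec φ = 1/cos φ.
Areal scale = k² = sec²φ = 1/cos²(68.1°) = 1/0.3730² = 7.188.
True area = apparent / (areal scale) = 24000 / 7.188 ≈ 3340 km².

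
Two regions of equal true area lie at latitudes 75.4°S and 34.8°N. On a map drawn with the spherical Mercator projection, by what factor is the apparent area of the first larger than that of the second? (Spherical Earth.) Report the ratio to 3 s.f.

10.6

On Mercator, area is exaggerated by sec²φ = 1/cos²φ.
At 75.4°: sec²(75.4°) = 1/0.2521² = 15.74.
At 34.8°: sec²(34.8°) = 1/0.8211² = 1.483.
Ratio = 15.74/1.483 = cos²(34.8°)/cos²(75.4°) ≈ 10.6.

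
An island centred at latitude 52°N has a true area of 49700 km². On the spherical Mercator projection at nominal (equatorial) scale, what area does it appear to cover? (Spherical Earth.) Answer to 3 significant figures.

131000 km²

The Mercator projection is conformal; its linear scale factor is the same in every direction and equals sec φ = 1/cos φ.
Areal scale = k² = sec²φ = 1/cos²(52°) = 1/0.6157² = 2.638.
Apparent area = 49700 × 2.638 ≈ 131000 km².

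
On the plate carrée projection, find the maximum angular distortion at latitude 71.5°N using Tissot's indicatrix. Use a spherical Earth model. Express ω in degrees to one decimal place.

In the plate carrée (x = Rλ, y = Rφ), meridians are true-scale (h = 1) and parallels are stretched by k = sec φ.
At 71.5°: h = 1.000, k = 3.152; principal scales a = 3.152, b = 1.000.
sin(ω/2) = (a − b)/(a + b) = 2.152/4.152 = 0.5183, so ω = 2 arcsin(0.5183) ≈ 62.4°.

62.4°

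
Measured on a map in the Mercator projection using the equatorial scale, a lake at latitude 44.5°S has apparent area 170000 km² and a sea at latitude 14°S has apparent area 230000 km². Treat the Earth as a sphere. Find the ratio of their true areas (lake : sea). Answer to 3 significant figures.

0.399

Mercator's areal exaggeration is sec²φ; hence true area = (apparent area) · cos²φ.
True area of lake: 170000 × cos²(44.5°) = 170000 × 0.5087 = 86480 km².
True area of sea: 230000 × cos²(14°) = 230000 × 0.9415 = 216500 km².
Ratio = 86480 / 216500 ≈ 0.399.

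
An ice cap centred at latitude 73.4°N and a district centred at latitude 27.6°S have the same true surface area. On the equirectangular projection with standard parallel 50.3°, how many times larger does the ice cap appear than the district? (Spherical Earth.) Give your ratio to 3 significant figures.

3.10

In the equirectangular projection with standard parallel φ₀ = 50.3° (x = Rλ cos φ₀, y = Rφ), meridians are true-scale (h = 1) and the parallel scale is k = cos φ₀ / cos φ.
Areal scale at 73.4°: h·k = 1.000 × 2.236 = 2.236.
Areal scale at 27.6°: h·k = 1.000 × 0.7208 = 0.7208.
Ratio = 2.236/0.7208 ≈ 3.10.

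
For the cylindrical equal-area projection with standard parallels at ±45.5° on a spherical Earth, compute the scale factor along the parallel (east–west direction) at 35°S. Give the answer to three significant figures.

A cylindrical equal-area projection with standard parallel φ₀ has meridian scale h = cos φ / cos φ₀ and parallel scale k = cos φ₀ / cos φ (so areas are preserved, h·k = 1).
k = cos 45.5° / cos 35° = 0.7009/0.8192 = 0.8557.

0.856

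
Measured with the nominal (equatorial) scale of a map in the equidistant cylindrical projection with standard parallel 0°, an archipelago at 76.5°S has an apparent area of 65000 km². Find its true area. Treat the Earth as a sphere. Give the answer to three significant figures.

In the plate carrée (x = Rλ, y = Rφ), meridians are true-scale (h = 1) and parallels are stretched by k = sec φ.
Areal scale = h·k = 1 × sec φ; at 76.5°, h = 1.000, k = 4.284, so h·k = 4.284.
True area = apparent / (areal scale) = 65000 / 4.284 ≈ 15200 km².

15200 km²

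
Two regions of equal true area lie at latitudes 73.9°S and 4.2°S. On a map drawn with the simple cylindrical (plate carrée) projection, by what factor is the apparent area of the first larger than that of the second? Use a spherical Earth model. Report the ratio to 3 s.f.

3.60

For the equirectangular projection with φ₀ = 0 (plate carrée), h = 1 along meridians and k = sec φ along parallels.
Areal scale at 73.9°: h·k = 1.000 × 3.606 = 3.606.
Areal scale at 4.2°: h·k = 1.000 × 1.003 = 1.003.
Ratio = 3.606/1.003 ≈ 3.60.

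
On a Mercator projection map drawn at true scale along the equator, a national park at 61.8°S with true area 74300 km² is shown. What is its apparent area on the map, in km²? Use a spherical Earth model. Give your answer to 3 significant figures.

333000 km²

Mercator is conformal, so the point scale is isotropic: h = k = sec φ = 1/cos φ.
Areal scale = k² = sec²φ = 1/cos²(61.8°) = 1/0.4726² = 4.478.
Apparent area = 74300 × 4.478 ≈ 333000 km².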